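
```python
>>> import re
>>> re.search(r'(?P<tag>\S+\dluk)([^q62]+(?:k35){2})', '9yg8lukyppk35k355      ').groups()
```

The pattern matches one or more of a non-whitespace character, then a digit, then the literal 'luk' (captured as 'tag'); then one or more of any character except [q62], then the literal 'k35' repeated 2 times (captured).
`re.search` scans for the first position where the pattern succeeds.
The match spans [0:16] → '9yg8lukyppk35k35'.
Captured: group 1 = '9yg8luk', group 2 = 'yppk35k35'.

('9yg8luk', 'yppk35k35')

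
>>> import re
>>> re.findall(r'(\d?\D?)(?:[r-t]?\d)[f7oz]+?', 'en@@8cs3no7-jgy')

With a single group, `findall` returns only what that group captured — 0 items.
Nothing in the string satisfies the pattern, so the list is empty.

[]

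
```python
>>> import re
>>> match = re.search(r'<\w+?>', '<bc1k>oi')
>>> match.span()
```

(0, 6)

`search` walks the string left to right and returns the first match it finds.
The match spans [0:6] → '<bc1k>'.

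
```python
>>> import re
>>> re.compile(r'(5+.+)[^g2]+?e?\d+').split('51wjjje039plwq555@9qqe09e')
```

['', '51wjjje039plwq555@9qqe', 'e']

The pattern matches one or more of the literal '5', then one or more of any character (captured); then one or more of any character except [g2] (lazy), then optionally the literal 'e', then one or more of a digit.
Matches to split on: at [0:24] → '51wjjje039plwq555@9qqe09'.
The group in the pattern means `split` returns the separators' captures alongside the pieces.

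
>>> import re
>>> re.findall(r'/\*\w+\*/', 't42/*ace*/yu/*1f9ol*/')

With no groups in the pattern, `findall` gives back each whole match — 2 here.

['/*ace*/', '/*1f9ol*/']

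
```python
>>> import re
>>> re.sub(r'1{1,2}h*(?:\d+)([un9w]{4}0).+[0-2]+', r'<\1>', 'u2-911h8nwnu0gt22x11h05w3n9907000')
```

The replacement refers to a captured group, so each match is rewritten using its own captured text.

'u2-9<nwnu0>'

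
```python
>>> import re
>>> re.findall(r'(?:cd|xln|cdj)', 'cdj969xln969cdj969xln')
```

['cd', 'xln', 'cd', 'xln']

Branches in `(...|...)` are attempted left-to-right; the first branch that allows the whole pattern to succeed is taken.
With no groups in the pattern, `findall` gives back each whole match — 4 here.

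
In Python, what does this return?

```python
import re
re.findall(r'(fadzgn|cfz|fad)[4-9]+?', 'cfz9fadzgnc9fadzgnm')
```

['cfz']

With a single group, `findall` returns only what that group captured — 1 item.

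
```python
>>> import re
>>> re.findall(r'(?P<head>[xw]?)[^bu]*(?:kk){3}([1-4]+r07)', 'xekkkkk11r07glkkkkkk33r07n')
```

This matches optionally one of [xw] (captured as 'head'); then zero or more of any character except [bu], then the literal 'kk' repeated 3 times; then one or more of a character in [1-4], then the literal 'r07' (captured).
Scanning left to right: at [0:25] match 'xekkkkk11r07glkkkkkk33r07', groups = ('x', '33r07').
2 groups means the one result is a tuple of 2 captured strings — 1 here.

[('x', '33r07')]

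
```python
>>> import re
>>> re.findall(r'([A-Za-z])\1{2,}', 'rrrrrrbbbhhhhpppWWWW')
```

['r', 'b', 'h', 'p', 'W']

`\1` is not a pattern — it's the concrete string captured by group 1, re-applied verbatim.
Scanning left to right: at [0:6] match 'rrrrrr', group 1 = 'r'; at [6:9] match 'bbb', group 1 = 'b'; at [9:13] match 'hhhh', group 1 = 'h'; at [13:16] match 'ppp', group 1 = 'p'; at [16:20] match 'WWWW', group 1 = 'W'.
`findall` collects group 1 from each match (5 total).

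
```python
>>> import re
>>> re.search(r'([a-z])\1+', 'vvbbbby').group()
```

'vv'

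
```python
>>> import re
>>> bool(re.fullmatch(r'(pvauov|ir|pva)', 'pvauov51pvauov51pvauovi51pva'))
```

False

`fullmatch` succeeds only if the pattern covers the string from start to end.
Here the pattern can't cover the whole string, so the call returns None, and `bool(None)` is False.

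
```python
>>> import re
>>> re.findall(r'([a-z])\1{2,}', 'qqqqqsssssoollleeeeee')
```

['q', 's', 'l', 'e']

`\1` has to match the exact text group 1 already captured.
Walking the string: at [0:5] match 'qqqqq', group 1 = 'q'; at [5:10] match 'sssss', group 1 = 's'; at [12:15] match 'lll', group 1 = 'l'; at [15:21] match 'eeeeee', group 1 = 'e'.
With a single group, `findall` returns only what that group captured — 4 items.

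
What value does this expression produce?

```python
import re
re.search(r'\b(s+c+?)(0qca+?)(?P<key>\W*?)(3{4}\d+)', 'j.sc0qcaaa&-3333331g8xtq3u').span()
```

(2, 19)

This matches a word boundary (`\b`, zero-width); then one or more of the literal 's', then one or more of the literal 'c' (lazy) (captured); then the literal '0qc', then one or more of a literal 'a' (lazy) (captured); then zero or more of a non-word character (lazy) (captured as 'key'); then exactly 4 of the literal '3', then one or more of a digit (captured).
`re.search` scans for the first position where the pattern succeeds.
The match spans [2:19] → 'sc0qcaaa&-3333331'.
Captured: group 1 = 'sc', group 2 = '0qcaaa', group 3 = '&-', group 4 = '3333331'.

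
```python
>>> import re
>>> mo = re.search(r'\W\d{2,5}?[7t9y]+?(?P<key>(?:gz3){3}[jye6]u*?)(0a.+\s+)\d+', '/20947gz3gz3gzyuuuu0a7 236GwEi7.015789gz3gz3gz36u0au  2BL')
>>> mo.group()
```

'.015789gz3gz3gz36u0au  2'

The pattern matches a non-word character; then 2 to 5 of a digit (lazy), then one or more of one of [7t9y] (lazy); then the literal 'gz3' repeated 3 times, then one of [jye6], then zero or more of the literal 'u' (lazy) (captured as 'key'); then the literal '0a', then one or more of any character, then one or more of whitespace (captured); then one or more of a digit.
`re.search` scans for the first position where the pattern succeeds.
The match spans [31:55] → '.015789gz3gz3gz36u0au  2'.
Captured: group 1 = 'gz3gz3gz36u', group 2 = '0au  '.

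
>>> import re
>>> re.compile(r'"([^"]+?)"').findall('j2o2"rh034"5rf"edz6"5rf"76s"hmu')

['rh034', 'edz6', '76s']

Because there's exactly one group, `findall` drops the full match and keeps group 1 from each hit.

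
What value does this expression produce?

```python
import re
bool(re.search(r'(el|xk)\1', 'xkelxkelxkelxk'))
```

False

After group 1 captures some text, `\1` only succeeds where that same text appears again.
`search` walks the string left to right and returns the first match it finds.
Here no position works, so the call returns None, and `bool(None)` is False.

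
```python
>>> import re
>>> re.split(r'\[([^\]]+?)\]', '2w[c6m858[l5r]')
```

['2w', 'c6m858[l5r', '']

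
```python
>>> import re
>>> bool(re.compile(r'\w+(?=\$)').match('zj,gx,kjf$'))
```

False

`re.match` only tries the pattern at the start of the string.
Here the string doesn't start with a match, so the call returns None, and `bool(None)` is False.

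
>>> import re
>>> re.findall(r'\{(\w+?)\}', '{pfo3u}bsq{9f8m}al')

Because there's exactly one group, `findall` drops the full match and keeps group 1 from each hit.

['pfo3u', '9f8m']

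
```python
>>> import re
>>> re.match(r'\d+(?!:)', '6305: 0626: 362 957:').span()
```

(0, 3)

Because the assertion is negative and zero-width, positions next to the forbidden text are skipped.
`re.match` won't scan ahead — the pattern has to work from the very first character.
The match spans [0:3] → '630'.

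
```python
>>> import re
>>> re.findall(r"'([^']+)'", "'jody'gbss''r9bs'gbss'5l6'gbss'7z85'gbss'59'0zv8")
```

Scanning left to right: at [0:6] match "'jody'", group 1 = 'jody'; at [11:17] match "'r9bs'", group 1 = 'r9bs'; at [21:26] match "'5l6'", group 1 = '5l6'; at [30:36] match "'7z85'", group 1 = '7z85'; at [40:44] match "'59'", group 1 = '59'.
Because there's exactly one group, `findall` drops the full match and keeps group 1 from each hit.

['jody', 'r9bs', '5l6', '7z85', '59']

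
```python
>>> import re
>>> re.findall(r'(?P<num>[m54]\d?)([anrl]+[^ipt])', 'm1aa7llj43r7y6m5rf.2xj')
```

The pattern matches one of [m54], then optionally a digit (captured as 'num'); then one or more of one of [anrl], then any character except [ipt] (captured).
2 groups means each result is a tuple of 2 captured strings — 3 here.

[('m1', 'aa7'), ('43', 'r7'), ('m5', 'rf')]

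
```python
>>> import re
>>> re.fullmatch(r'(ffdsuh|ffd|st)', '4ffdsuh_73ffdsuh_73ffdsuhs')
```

None

`fullmatch` succeeds only if the pattern covers the string from start to end.
Here the pattern can't cover the whole string, so the call returns None.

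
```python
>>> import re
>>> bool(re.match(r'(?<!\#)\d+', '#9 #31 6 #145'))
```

`match` is anchored at position 0; if the pattern doesn't fit there, it returns None.
Here the pattern fails at index 0, so the call returns None, and `bool(None)` is False.

False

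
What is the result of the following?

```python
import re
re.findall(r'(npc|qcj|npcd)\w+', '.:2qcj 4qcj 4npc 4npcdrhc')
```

['npc']

Alternation isn't longest-match — the leftmost alternative that fits at this position is chosen.
`findall` collects group 1 from the one match (1 total).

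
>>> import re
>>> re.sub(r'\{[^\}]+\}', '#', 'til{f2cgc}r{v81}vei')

'til#r#vei'

Each match is replaced by '#'.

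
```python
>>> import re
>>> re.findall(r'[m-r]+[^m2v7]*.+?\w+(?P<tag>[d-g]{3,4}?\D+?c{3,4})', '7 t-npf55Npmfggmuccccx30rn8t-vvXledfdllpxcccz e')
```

['dfdllpxccc']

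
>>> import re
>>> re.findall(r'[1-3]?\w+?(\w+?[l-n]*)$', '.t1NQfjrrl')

['1NQfjrrl']

The pattern matches optionally a character in [1-3], then one or more of a word character (lazy); then one or more of a word character (lazy), then zero or more of a character in [l-n] (captured); then anchored at the end.
Walking the string: at [1:10] match 't1NQfjrrl', group 1 = '1NQfjrrl'.
With a single group, `findall` returns only what that group captured — 1 item.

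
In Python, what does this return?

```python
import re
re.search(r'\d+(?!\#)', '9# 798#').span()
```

(3, 5)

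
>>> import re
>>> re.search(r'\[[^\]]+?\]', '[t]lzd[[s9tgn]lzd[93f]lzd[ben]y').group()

'[t]'

The match spans [0:3] → '[t]'.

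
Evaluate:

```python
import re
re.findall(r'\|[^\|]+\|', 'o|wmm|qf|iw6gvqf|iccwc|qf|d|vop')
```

Scanning left to right: at [1:6] → '|wmm|'; at [8:17] → '|iw6gvqf|'; at [22:26] → '|qf|'.
`findall` yields the raw match text (3 of them) because the pattern has no groups.

['|wmm|', '|iw6gvqf|', '|qf|']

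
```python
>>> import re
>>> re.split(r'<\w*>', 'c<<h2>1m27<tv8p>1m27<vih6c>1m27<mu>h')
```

['c<', '1m27', '1m27', '1m27', 'h']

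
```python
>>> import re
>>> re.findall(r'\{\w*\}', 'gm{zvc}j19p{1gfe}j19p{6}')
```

Since nothing is captured, `findall` lists the 3 matched substrings directly.

['{zvc}', '{1gfe}', '{6}']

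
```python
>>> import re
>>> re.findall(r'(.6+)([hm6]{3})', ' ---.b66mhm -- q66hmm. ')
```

[('b66', 'mhm'), ('q66', 'hmm')]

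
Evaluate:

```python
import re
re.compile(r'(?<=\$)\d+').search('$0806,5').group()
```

'0806'

The positive lookaround only admits positions where the adjacent text matches; those characters stay outside the span.
The match spans [1:5] → '0806'.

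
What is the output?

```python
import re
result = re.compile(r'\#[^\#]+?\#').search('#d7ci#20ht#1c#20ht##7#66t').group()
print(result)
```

The match spans [0:6] → '#d7ci#'.

#d7ci#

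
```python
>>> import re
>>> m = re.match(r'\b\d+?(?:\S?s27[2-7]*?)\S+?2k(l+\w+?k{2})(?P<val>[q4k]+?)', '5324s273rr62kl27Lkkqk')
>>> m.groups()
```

('l27Lkk', 'q')

The pattern matches a word boundary (`\b`, zero-width); then one or more of a digit (lazy); then optionally a non-whitespace character, then the literal 's27', then zero or more of a character in [2-7] (lazy) (non-capturing group); then one or more of a non-whitespace character (lazy), then the literal '2k'; then one or more of the literal 'l', then one or more of a word character (lazy), then exactly 2 of the literal 'k' (captured); then one or more of one of [q4k] (lazy) (captured as 'val').
With the lazy modifier that quantifier settles for the fewest repetitions that let the rest of the pattern succeed (the atoms after it are unaffected and can still be greedy).
With `match`, the pattern is implicitly anchored at the beginning.
The match spans [0:20] → '5324s273rr62kl27Lkkq'.
Captured: group 1 = 'l27Lkk', group 2 = 'q'.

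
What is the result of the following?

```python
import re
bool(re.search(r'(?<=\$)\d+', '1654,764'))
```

False

The positive lookaround only admits positions where the adjacent text matches; those characters stay outside the span.
Here the pattern never matches, so the call returns None, and `bool(None)` is False.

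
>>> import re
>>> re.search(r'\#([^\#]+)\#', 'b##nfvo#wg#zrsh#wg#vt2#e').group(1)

'nfvo'

`re.search` scans for the first position where the pattern succeeds.
The match spans [2:8] → '#nfvo#'.
Captured: group 1 = 'nfvo'.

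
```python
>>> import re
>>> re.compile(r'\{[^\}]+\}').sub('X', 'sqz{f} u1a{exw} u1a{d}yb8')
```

Matches: at [3:6] → '{f}'; at [10:15] → '{exw}'; at [19:22] → '{d}'.
`sub` substitutes 'X' at each match site.

'sqzX u1aX u1aXyb8'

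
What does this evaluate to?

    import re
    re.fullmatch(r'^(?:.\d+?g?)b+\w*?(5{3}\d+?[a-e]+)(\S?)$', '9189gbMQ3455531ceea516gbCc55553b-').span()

(0, 33)

The pattern matches anchored at the start of the string; then any character, then one or more of a digit (lazy), then optionally the literal 'g' (non-capturing group); then one or more of a literal 'b', then zero or more of a word character (lazy); then exactly 3 of the literal '5', then one or more of a digit (lazy), then one or more of a character in [a-e] (captured); then optionally a non-whitespace character (captured); then anchored at the end.
`fullmatch` succeeds only if the pattern covers the string from start to end.
The match spans [0:33] → '9189gbMQ3455531ceea516gbCc55553b-'.
Captured: group 1 = '55553b', group 2 = '-'.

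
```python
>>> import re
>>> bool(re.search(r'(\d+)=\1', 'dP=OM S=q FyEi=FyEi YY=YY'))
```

False

The backreference `\1` re-matches whatever the first group consumed, character for character.
Here nothing in the string fits, so the call returns None, and `bool(None)` is False.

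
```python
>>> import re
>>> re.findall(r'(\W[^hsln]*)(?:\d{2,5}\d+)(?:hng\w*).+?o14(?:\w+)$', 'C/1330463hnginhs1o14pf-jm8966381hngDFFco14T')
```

['/1330']

Pattern: a non-word character, then zero or more of any character except [hsln] (captured); then 2 to 5 of a digit, then one or more of a digit (non-capturing group); then the literal 'hng', then zero or more of a word character (non-capturing group); then one or more of any character (lazy), then the literal 'o14'; then one or more of a word character (non-capturing group); then anchored at the end.
Scanning left to right: at [1:43] match '/1330463hnginhs1o14pf-jm8966381hngDFFco14T', group 1 = '/1330'.
With a single group, `findall` returns only what that group captured — 1 item.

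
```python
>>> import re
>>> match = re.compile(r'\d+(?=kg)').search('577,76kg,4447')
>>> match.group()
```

The positive lookaround only admits positions where the adjacent text matches; those characters stay outside the span.
The match spans [4:6] → '76'.

'76'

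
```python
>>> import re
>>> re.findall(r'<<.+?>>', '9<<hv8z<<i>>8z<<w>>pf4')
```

The `?` after the quantifier makes it lazy — it takes as little as possible before letting the rest of the pattern try.
Walking the string: at [1:12] → '<<hv8z<<i>>'; at [14:19] → '<<w>>'.
Since nothing is captured, `findall` lists the 2 matched substrings directly.

['<<hv8z<<i>>', '<<w>>']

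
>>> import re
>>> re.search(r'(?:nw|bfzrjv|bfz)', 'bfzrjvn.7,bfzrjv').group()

'bfzrjv'

Alternation isn't longest-match — the leftmost alternative that fits at this position is chosen.
The match spans [0:6] → 'bfzrjv'.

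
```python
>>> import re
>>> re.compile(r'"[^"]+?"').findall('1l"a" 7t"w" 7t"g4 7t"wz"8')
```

Scanning left to right: at [2:5] → '"a"'; at [8:11] → '"w"'; at [14:21] → '"g4 7t"'.
`findall` yields the raw match text (3 of them) because the pattern has no groups.

['"a"', '"w"', '"g4 7t"']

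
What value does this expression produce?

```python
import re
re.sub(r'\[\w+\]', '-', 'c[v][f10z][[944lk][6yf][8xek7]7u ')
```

Each match is replaced by '-'.

'c--[---7u '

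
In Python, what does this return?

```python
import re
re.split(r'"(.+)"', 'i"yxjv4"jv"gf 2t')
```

['i', 'yxjv4"jv', 'gf 2t']

Because the pattern has a capturing group, `split` also inserts each captured text between the pieces.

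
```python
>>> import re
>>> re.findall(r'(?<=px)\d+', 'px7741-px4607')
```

['7741', '4607']

The lookaround is zero-width — it requires the adjacent text to match without consuming it, so the asserted text isn't part of the match.
`findall` yields the raw match text (2 of them) because the pattern has no groups.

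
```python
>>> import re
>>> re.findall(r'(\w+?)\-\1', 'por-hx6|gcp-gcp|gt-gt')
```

['gcp', 'gt']

`\1` is not a pattern — it's the concrete string captured by group 1, re-applied verbatim.
Scanning left to right: at [8:15] match 'gcp-gcp', group 1 = 'gcp'; at [16:21] match 'gt-gt', group 1 = 'gt'.
Because there's exactly one group, `findall` drops the full match and keeps group 1 from each hit.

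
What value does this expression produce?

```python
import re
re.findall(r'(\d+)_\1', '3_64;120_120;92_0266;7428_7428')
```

['120', '7428']

A backreference is literal: `\1` must see the identical characters the first group matched.
Matches: at [5:12] match '120_120', group 1 = '120'; at [21:30] match '7428_7428', group 1 = '7428'.
One capturing group, so `findall` returns just the captured substring from each match — 2 in all.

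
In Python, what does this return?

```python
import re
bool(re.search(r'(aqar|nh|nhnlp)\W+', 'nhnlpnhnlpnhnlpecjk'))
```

`re.search` tries every starting position until one works.
Here nothing in the string fits, so the call returns None, and `bool(None)` is False.

False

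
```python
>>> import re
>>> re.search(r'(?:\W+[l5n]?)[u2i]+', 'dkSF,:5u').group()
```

',:5u'

The pattern matches one or more of a non-word character, then optionally one of [l5n] (non-capturing group); then one or more of one of [u2i].
The match spans [4:8] → ',:5u'.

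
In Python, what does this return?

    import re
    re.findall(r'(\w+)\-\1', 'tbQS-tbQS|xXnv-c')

`\1` is not a pattern — it's the concrete string captured by group 1, re-applied verbatim.
Scanning left to right: at [0:9] match 'tbQS-tbQS', group 1 = 'tbQS'.
`findall` collects group 1 from the one match (1 total).

['tbQS']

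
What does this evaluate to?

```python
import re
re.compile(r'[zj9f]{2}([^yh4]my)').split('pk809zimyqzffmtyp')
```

The group in the pattern means `split` returns the separators' captures alongside the pieces.

['pk80', 'imy', 'qzffmtyp']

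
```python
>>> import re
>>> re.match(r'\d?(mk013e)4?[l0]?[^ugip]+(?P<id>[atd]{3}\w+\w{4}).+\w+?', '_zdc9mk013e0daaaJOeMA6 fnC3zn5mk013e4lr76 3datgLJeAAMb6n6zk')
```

This matches optionally a digit; then the literal 'mk0', then the literal '13e' (captured); then optionally a literal '4', then optionally one of [l0], then one or more of any character except [ugip]; then exactly 3 of one of [atd], then one or more of a word character, then exactly 4 of a word character (captured as 'id'); then one or more of any character, then one or more of a word character (lazy).
`re.match` won't scan ahead — the pattern has to work from the very first character.
Here position 0 doesn't satisfy it, so the call returns None.

None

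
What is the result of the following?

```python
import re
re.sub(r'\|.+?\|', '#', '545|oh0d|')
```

Matches: at [3:9] → '|oh0d|'.
Every occurrence is swapped for '#'.

'545#'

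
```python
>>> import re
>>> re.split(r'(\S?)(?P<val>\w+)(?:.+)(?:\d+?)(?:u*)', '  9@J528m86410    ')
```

['  ', '', '9', '    ']

The group in the pattern means `split` returns the separators' captures alongside the pieces.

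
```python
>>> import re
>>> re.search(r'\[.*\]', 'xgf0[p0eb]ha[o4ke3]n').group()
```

'[p0eb]ha[o4ke3]'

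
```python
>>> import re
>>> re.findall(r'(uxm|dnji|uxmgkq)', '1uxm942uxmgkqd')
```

['uxm', 'uxm']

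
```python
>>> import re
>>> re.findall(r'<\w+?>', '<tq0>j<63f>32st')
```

['<tq0>', '<63f>']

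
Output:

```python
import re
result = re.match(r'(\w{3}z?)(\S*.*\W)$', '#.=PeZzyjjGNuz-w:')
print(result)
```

None

With `match`, the pattern is implicitly anchored at the beginning.
Here the pattern fails at index 0, so the call returns None.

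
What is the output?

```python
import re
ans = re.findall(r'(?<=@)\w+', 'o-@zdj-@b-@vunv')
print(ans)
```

['zdj', 'b', 'vunv']

Lookahead/lookbehind check context without consuming it, so the matched span excludes the asserted characters.
With no groups in the pattern, `findall` gives back each whole match — 3 here.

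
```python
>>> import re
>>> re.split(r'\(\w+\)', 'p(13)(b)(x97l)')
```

`split` removes every match and returns the 4 fragments in between.

['p', '', '', '']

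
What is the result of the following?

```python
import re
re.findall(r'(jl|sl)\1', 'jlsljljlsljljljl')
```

['jl', 'jl']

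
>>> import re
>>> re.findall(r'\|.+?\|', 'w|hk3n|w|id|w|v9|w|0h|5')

Walking the string: at [1:7] → '|hk3n|'; at [8:12] → '|id|'; at [13:17] → '|v9|'; at [18:22] → '|0h|'.
Since nothing is captured, `findall` lists the 4 matched substrings directly.

['|hk3n|', '|id|', '|v9|', '|0h|']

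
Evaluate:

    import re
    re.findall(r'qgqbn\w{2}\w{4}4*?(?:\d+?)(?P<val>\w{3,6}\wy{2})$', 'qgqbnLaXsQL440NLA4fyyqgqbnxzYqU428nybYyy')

['8nybYyy']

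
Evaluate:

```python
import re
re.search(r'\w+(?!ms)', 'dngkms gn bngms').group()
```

'dngkms'

A negative assertion filters positions out without eating any characters.
`search` walks the string left to right and returns the first match it finds.
The match spans [0:6] → 'dngkms'.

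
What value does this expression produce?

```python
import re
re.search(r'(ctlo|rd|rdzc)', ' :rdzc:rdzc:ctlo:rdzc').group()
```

'rd'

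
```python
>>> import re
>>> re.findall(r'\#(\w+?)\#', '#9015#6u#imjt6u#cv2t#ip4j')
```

Scanning left to right: at [0:6] match '#9015#', group 1 = '9015'; at [8:16] match '#imjt6u#', group 1 = 'imjt6u'.
`findall` collects group 1 from each match (2 total).

['9015', 'imjt6u']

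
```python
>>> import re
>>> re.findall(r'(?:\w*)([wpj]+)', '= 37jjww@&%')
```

['w']

Pattern: zero or more of a word character (non-capturing group); then one or more of one of [wpj] (captured).
Matches: at [2:8] match '37jjww', group 1 = 'w'.
Because there's exactly one group, `findall` drops the full match and keeps group 1 from the one hit.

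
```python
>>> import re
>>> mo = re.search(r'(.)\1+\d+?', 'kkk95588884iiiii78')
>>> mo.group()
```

'kkk9'

`\1` has to match the exact text group 1 already captured.
The match spans [0:4] → 'kkk9'.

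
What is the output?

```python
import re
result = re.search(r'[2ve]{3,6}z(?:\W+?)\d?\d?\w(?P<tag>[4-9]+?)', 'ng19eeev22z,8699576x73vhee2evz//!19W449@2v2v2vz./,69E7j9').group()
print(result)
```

The pattern matches 3 to 6 of one of [2ve], then a literal 'z'; then one or more of a non-word character (lazy) (non-capturing group); then optionally a digit, then optionally a digit, then a word character; then one or more of a character in [4-9] (lazy) (captured as 'tag').
Because the quantifier is non-greedy, it stops expanding at the earliest point where the rest of the pattern can succeed.
`search` walks the string left to right and returns the first match it finds.
The match spans [4:16] → 'eeev22z,8699'.
Captured: group 1 = '9'.

eeev22z,8699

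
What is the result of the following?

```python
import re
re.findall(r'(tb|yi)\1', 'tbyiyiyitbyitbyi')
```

['yi']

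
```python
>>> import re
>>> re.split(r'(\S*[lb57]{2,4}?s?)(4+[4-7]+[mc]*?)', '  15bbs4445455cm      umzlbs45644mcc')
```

['  ', '15bbs', '4445455', 'cm      ', 'umzlbs', '45644', 'mcc']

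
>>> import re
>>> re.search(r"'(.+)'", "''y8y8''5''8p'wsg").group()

The match spans [0:14] → "''y8y8''5''8p'".

"''y8y8''5''8p'"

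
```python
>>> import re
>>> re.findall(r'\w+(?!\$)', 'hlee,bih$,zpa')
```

['hlee', 'bi', 'zpa']

The negative lookaround is zero-width — it rules out positions where the adjacent text would match, without consuming anything.
Scanning left to right: at [0:4] → 'hlee'; at [5:7] → 'bi'; at [10:13] → 'zpa'.
With no groups in the pattern, `findall` gives back each whole match — 3 here.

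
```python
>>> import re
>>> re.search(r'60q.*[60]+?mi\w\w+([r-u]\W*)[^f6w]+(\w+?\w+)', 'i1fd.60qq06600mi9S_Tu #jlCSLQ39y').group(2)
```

The match spans [5:32] → '60qq06600mi9S_Tu #jlCSLQ39y'.
Captured: group 1 = 'u #', group 2 = '9y'.

'9y'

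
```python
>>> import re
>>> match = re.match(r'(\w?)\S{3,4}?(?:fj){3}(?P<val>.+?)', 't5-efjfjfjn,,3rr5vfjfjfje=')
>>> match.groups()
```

('t', 'n')

The match spans [0:11] → 't5-efjfjfjn'.
Captured: group 1 = 't', group 2 = 'n'.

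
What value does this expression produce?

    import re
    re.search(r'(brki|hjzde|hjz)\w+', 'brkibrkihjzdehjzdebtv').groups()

('brki',)

Unlike `match`, `search` isn't anchored — it looks for the pattern anywhere in the string.
The match spans [0:21] → 'brkibrkihjzdehjzdebtv'.
Captured: group 1 = 'brki'.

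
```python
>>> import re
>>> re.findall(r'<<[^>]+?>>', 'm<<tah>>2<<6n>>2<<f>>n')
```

['<<tah>>', '<<6n>>', '<<f>>']

Matches: at [1:8] → '<<tah>>'; at [9:15] → '<<6n>>'; at [16:21] → '<<f>>'.
`findall` yields the raw match text (3 of them) because the pattern has no groups.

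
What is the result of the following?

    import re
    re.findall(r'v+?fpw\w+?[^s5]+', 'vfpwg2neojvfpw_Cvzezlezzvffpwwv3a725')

This matches one or more of the literal 'v' (lazy), then the literal 'fpw', then one or more of a word character (lazy); then one or more of any character except [s5].
Since nothing is captured, `findall` lists the 1 matched substring directly.

['vfpwg2neojvfpw_Cvzezlezzvffpwwv3a72']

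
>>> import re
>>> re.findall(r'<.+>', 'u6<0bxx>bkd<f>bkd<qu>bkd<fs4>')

['<0bxx>bkd<f>bkd<qu>bkd<fs4>']

Matches: at [2:29] → '<0bxx>bkd<f>bkd<qu>bkd<fs4>'.
No capturing groups, so `findall` returns the 1 full match string.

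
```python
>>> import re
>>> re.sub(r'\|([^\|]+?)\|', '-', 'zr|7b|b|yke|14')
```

'zr-b-14'

`sub` substitutes '-' at each match site.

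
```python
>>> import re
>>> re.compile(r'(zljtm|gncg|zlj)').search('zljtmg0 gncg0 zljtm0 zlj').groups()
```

('zljtm',)

The regex engine tests alternatives in the order written; an earlier branch that matches wins even if a later one would match more.
`re.search` tries every starting position until one works.
The match spans [0:5] → 'zljtm'.
Captured: group 1 = 'zljtm'.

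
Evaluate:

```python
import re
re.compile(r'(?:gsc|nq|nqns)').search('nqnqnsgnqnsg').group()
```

`re.search` tries every starting position until one works.
The match spans [0:2] → 'nq'.

'nq'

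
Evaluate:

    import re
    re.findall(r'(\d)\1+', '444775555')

['4', '7', '5']

`\1` is not a pattern — it's the concrete string captured by group 1, re-applied verbatim.
Because there's exactly one group, `findall` drops the full match and keeps group 1 from each hit.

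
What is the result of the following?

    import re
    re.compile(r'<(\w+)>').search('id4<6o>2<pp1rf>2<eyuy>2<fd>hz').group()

'<6o>'

The match spans [3:7] → '<6o>'.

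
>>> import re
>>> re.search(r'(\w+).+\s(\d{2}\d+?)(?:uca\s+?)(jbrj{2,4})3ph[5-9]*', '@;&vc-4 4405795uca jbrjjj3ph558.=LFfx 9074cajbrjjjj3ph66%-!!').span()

Pattern: one or more of a word character (captured); then one or more of any character, then whitespace; then exactly 2 of a digit, then one or more of a digit (lazy) (captured); then the literal 'uca', then one or more of whitespace (lazy) (non-capturing group); then the literal 'jbr', then 2 to 4 of the literal 'j' (captured); then the literal '3ph', then zero or more of a character in [5-9].
`search` walks the string left to right and returns the first match it finds.
The match spans [3:31] → 'vc-4 4405795uca jbrjjj3ph558'.
Captured: group 1 = 'vc', group 2 = '4405795', group 3 = 'jbrjjj'.

(3, 31)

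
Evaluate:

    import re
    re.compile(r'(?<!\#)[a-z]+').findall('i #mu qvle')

['i', 'u', 'qvle']

Because the assertion is negative and zero-width, positions next to the forbidden text are skipped.
Scanning left to right: at [0:1] → 'i'; at [4:5] → 'u'; at [6:10] → 'qvle'.
No capturing groups, so `findall` returns the 3 full match strings.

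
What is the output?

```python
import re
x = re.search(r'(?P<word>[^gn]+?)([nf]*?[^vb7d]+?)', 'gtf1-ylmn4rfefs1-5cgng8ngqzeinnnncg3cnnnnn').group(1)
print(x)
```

t

Pattern: one or more of any character except [gn] (lazy) (captured as 'word'); then zero or more of one of [nf] (lazy), then one or more of any character except [vb7d] (lazy) (captured).
`search` walks the string left to right and returns the first match it finds.
The match spans [1:3] → 'tf'.
Captured: group 1 = 't', group 2 = 'f'.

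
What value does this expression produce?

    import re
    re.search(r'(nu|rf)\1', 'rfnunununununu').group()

`\1` has to match the exact text group 1 already captured.
`search` walks the string left to right and returns the first match it finds.
The match spans [2:6] → 'nunu'.
Captured: group 1 = 'nu'.

'nunu'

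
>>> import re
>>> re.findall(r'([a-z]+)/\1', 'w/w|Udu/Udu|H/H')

['w']

The backreference `\1` re-matches whatever the first group consumed, character for character.
Walking the string: at [0:3] match 'w/w', group 1 = 'w'.
Because there's exactly one group, `findall` drops the full match and keeps group 1 from the one hit.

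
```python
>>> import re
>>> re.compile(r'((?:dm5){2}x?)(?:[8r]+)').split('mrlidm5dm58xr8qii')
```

Because the pattern has a capturing group, `split` also inserts each captured text between the pieces.

['mrli', 'dm5dm5', 'xr8qii']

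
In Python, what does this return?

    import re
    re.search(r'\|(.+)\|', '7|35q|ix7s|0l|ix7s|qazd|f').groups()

('35q|ix7s|0l|ix7s|qazd',)

The match spans [1:24] → '|35q|ix7s|0l|ix7s|qazd|'.
Captured: group 1 = '35q|ix7s|0l|ix7s|qazd'.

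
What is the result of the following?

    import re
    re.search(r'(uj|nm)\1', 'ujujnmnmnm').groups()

('uj',)

The match spans [0:4] → 'ujuj'.
Captured: group 1 = 'uj'.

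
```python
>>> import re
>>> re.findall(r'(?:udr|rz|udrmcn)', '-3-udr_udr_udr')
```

['udr', 'udr', 'udr']

Scanning left to right: at [3:6] → 'udr'; at [7:10] → 'udr'; at [11:14] → 'udr'.
`findall` yields the raw match text (3 of them) because the pattern has no groups.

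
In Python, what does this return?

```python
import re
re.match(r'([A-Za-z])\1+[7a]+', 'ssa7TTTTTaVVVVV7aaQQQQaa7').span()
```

(0, 4)

The backreference `\1` re-matches whatever the first group consumed, character for character.
`match` is anchored at position 0; if the pattern doesn't fit there, it returns None.
The match spans [0:4] → 'ssa7'.
Captured: group 1 = 's'.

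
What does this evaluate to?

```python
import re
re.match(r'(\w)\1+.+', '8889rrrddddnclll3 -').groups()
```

('8',)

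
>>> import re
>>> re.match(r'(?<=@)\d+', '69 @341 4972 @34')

Because the assertion is zero-width, the text it checks is not consumed and won't appear in the result.
With `match`, the pattern is implicitly anchored at the beginning.
Here the string doesn't start with a match, so the call returns None.

None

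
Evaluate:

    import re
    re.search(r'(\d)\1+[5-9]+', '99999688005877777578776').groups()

The backreference `\1` re-matches whatever the first group consumed, character for character.
`search` walks the string left to right and returns the first match it finds.
The match spans [0:8] → '99999688'.
Captured: group 1 = '9'.

('9',)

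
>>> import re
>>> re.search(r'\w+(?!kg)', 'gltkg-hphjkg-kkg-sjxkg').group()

'gltkg'

A negative assertion filters positions out without eating any characters.
`search` walks the string left to right and returns the first match it finds.
The match spans [0:5] → 'gltkg'.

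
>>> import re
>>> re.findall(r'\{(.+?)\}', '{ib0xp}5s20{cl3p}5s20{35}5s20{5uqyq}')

With the lazy modifier that quantifier settles for the fewest repetitions that let the rest of the pattern succeed (the atoms after it are unaffected and can still be greedy).
With a single group, `findall` returns only what that group captured — 4 items.

['ib0xp', 'cl3p', '35', '5uqyq']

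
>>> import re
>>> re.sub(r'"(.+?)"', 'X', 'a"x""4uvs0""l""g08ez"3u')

Every occurrence is swapped for 'X'.

'aXXXX3u'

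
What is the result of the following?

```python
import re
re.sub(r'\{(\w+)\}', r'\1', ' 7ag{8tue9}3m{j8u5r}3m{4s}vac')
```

' 7ag8tue93mj8u5r3m4svac'

Matches: at [4:11] → '{8tue9}'; at [13:20] → '{j8u5r}'; at [22:26] → '{4s}'.
The replacement refers to a captured group, so each match is rewritten using its own captured text.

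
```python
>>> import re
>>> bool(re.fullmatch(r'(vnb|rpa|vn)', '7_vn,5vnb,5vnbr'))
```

False

`re.fullmatch` is like wrapping the pattern in `^…$` (in single-line mode).
Here the pattern can't cover the whole string, so the call returns None, and `bool(None)` is False.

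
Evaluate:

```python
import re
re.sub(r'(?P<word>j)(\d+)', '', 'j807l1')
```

'l1'

Every occurrence is swapped for ''.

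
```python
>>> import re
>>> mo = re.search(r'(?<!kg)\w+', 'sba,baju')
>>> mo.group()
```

'sba'

The negative lookaround is zero-width — it rules out positions where the adjacent text would match, without consuming anything.
The match spans [0:3] → 'sba'.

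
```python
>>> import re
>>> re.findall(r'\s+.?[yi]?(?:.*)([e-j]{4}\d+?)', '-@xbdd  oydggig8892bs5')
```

['ggig8']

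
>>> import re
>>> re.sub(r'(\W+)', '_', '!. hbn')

'_hbn'

Every occurrence is swapped for '_'.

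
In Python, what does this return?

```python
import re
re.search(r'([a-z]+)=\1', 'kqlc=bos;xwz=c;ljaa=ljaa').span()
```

(15, 24)

`\1` has to match the exact text group 1 already captured.
`re.search` scans for the first position where the pattern succeeds.
The match spans [15:24] → 'ljaa=ljaa'.
Captured: group 1 = 'ljaa'.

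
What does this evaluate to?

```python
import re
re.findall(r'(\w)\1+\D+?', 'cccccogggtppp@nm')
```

['c', 'g', 'p']

After group 1 captures some text, `\1` only succeeds where that same text appears again.
Walking the string: at [0:6] match 'ccccco', group 1 = 'c'; at [6:10] match 'gggt', group 1 = 'g'; at [10:14] match 'ppp@', group 1 = 'p'.
Because there's exactly one group, `findall` drops the full match and keeps group 1 from each hit.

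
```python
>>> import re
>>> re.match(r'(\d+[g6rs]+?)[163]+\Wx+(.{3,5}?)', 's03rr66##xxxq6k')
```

None

The pattern matches one or more of a digit, then one or more of one of [g6rs] (lazy) (captured); then one or more of one of [163]; then a non-word character, then one or more of a literal 'x'; then 3 to 5 of any character (lazy) (captured).
`match` is anchored at position 0; if the pattern doesn't fit there, it returns None.
Here position 0 doesn't satisfy it, so the call returns None.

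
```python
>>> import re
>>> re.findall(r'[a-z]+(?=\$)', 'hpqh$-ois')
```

['hpqh']

Lookahead/lookbehind check context without consuming it, so the matched span excludes the asserted characters.
`findall` yields the raw match text (1 of them) because the pattern has no groups.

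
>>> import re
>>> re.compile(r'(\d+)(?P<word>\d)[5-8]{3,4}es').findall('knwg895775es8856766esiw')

[('89', '5'), ('885', '6')]

Multiple groups make `findall` return tuples — one 2-tuple for each match.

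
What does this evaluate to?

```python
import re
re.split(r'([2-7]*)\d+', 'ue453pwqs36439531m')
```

['ue', '45', 'pwqs', '3643', 'm']

Because the pattern has a capturing group, `split` also inserts each captured text between the pieces.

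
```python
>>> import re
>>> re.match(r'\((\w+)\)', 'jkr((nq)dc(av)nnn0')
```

None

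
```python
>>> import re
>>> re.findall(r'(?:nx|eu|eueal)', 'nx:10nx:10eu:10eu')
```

['nx', 'nx', 'eu', 'eu']

Matches: at [0:2] → 'nx'; at [5:7] → 'nx'; at [10:12] → 'eu'; at [15:17] → 'eu'.
No capturing groups, so `findall` returns the 4 full match strings.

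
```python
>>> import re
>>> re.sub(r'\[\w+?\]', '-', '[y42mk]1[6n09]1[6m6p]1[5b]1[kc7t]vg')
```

Each match is replaced by '-'.

'-1-1-1-1-vg'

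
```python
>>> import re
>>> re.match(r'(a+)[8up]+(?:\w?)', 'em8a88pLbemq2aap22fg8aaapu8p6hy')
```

None

This matches one or more of a literal 'a' (captured); then one or more of one of [8up]; then optionally a word character (non-capturing group).
`match` is anchored at position 0; if the pattern doesn't fit there, it returns None.
Here the pattern fails at index 0, so the call returns None.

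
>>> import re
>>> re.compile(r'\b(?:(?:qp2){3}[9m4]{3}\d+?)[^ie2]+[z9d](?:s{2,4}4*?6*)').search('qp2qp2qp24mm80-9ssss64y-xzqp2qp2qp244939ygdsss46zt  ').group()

'qp2qp2qp24mm80-9ssss6'

This matches a word boundary (`\b`, zero-width); then the literal 'qp2' repeated 3 times, then exactly 3 of one of [9m4], then one or more of a digit (lazy) (non-capturing group); then one or more of any character except [ie2], then one of [z9d]; then 2 to 4 of the literal 's', then zero or more of the literal '4' (lazy), then zero or more of the literal '6' (non-capturing group).
The match spans [0:21] → 'qp2qp2qp24mm80-9ssss6'.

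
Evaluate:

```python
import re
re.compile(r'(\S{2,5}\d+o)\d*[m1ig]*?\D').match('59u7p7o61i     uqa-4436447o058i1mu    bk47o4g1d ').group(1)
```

The match spans [0:10] → '59u7p7o61i'.
Captured: group 1 = '59u7p7o'.

'59u7p7o'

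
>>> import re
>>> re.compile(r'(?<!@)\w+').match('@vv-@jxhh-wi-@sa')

The negative lookaround is zero-width — it rules out positions where the adjacent text would match, without consuming anything.
`re.match` only tries the pattern at the start of the string.
Here the pattern fails at index 0, so the call returns None.

None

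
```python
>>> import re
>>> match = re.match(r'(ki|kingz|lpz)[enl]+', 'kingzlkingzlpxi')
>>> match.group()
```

With `match`, the pattern is implicitly anchored at the beginning.
The match spans [0:3] → 'kin'.

'kin'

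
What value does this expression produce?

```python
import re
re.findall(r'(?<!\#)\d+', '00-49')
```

['00', '49']

The negative lookaround is zero-width — it rules out positions where the adjacent text would match, without consuming anything.
With no groups in the pattern, `findall` gives back each whole match — 2 here.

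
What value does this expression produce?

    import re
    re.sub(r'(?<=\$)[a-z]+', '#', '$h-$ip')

Lookahead/lookbehind check context without consuming it, so the matched span excludes the asserted characters.
Each match is replaced by '#'.

'$#-$#'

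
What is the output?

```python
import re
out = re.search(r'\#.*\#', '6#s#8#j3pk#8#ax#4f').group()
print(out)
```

#s#8#j3pk#8#ax#

The match spans [1:16] → '#s#8#j3pk#8#ax#'.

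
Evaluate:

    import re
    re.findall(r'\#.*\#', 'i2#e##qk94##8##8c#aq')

No capturing groups, so `findall` returns the 1 full match string.

['#e##qk94##8##8c#']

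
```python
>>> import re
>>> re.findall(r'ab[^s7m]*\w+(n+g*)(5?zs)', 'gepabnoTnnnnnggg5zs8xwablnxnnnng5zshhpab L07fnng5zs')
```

Pattern: the literal 'ab', then zero or more of any character except [s7m], then one or more of a word character; then one or more of the literal 'n', then zero or more of the literal 'g' (captured); then optionally the literal '5', then the literal 'zs' (captured).
With 2 capturing groups, `findall` returns a 2-tuple per match.

[('ng', '5zs'), ('ng', '5zs')]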